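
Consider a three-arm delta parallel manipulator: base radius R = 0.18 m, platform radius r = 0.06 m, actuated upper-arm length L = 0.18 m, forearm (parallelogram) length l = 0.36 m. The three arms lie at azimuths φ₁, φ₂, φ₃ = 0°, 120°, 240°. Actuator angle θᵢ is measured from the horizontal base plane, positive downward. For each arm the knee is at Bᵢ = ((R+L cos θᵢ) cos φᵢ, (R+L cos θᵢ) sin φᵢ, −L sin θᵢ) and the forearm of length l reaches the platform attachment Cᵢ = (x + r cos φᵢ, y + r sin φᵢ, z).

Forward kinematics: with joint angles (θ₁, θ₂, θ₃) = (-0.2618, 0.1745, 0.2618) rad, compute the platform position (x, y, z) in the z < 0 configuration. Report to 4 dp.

(0.0399, 0.0072, -0.2085)

arm 1 at φ=0.0°: ρ1 = 0.2939;  S1 = (0.2939, 0.0000, 0.0466)
arm 2 at φ=120.0°: ρ2 = 0.2973;  S2 = (-0.1486, 0.2574, -0.0313)
S3 = (0.2939·cos240.0°, 0.2939·sin240.0°, -0.0466) = (-0.1469, -0.2545, -0.0466)
subtract pairs → two planes through P
plane₁₂: -0.8850x+0.5149y+-0.1557z = 0.0008
Cramer: x(z) = -0.0005-0.1937z;  y(z) = 0.0008-0.0306z
sphere 1 gives Az²+Bz+C=0 with A=1.0385, B=0.0208, C=-0.0408;  B²−4AC=0.1699;  roots -0.2085, 0.1885;  negative root z = -0.2085
x = 0.0399, y = 0.0072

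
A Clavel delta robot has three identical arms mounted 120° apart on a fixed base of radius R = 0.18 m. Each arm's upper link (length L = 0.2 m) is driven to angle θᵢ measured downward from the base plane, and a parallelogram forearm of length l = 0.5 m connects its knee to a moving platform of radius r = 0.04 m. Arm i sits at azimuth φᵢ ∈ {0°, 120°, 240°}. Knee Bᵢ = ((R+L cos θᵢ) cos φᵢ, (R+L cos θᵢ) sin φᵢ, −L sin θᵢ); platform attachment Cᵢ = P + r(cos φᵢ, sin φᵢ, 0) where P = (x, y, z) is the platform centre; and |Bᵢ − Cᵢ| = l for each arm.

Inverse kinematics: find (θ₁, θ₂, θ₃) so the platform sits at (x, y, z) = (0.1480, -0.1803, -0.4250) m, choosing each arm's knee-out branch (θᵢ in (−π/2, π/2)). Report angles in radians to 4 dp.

θ₁ = 0.0000, θ₂ = 1.2216, θ₃ = 0.2617

rotate P by −φ1: (0.1480, -0.1803, -0.4250)
  e−x'=-0.0080;  (l²−L²−(e−x')²−y'²−z²)/2L = -0.0080
  θ1 = atan2(B,A) + arccos(C/0.4251) = 0.0000
rotate P by −φ2: (-0.2301, -0.0380, -0.4250)
  A cos θ + B sin θ = C:  0.3701·cos θ + -0.4250·sin θ = -0.2727
  γ=atan2(-0.4250,0.3701)=-0.8543;  ψ=arccos(-0.4839)=2.0758;  θ2=γ+ψ≈1.2216
φ3=240.0° → target in arm frame (0.0821, 0.2183)
  A=0.0579, B=-0.4250, C=(l²−L²−A²−y'²−z²)/(2L)=-0.0541
  √(A²+B²)=0.4289;  θ3 = -1.4355+1.6972 ≈ 0.2617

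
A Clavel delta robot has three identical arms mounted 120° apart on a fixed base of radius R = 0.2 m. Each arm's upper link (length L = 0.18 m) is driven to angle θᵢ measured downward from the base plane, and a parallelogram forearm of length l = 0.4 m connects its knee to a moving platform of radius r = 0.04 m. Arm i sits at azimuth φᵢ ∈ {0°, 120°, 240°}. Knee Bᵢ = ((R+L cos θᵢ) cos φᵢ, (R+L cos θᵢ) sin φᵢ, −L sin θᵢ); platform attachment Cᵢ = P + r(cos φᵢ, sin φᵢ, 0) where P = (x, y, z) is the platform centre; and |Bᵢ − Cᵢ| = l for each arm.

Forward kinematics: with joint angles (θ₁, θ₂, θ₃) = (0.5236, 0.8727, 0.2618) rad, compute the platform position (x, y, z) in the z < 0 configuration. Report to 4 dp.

(0.0095, -0.0762, -0.3356)

φ1=0.0°: virtual centre (0.3159, 0.0000, -0.0900), radius l
arm 2 at φ=120.0°: ρ2 = 0.2757;  S2 = (-0.1378, 0.2388, -0.1379)
S3 = (0.3339·cos240.0°, 0.3339·sin240.0°, -0.0466) = (-0.1669, -0.2891, -0.0466)
eliminate P² terms by subtracting sphere 1 from 2 and 3
[-0.9075 0.4775 -0.0958]·P = -0.0129;  [-0.9656 -0.5783 0.0868]·P = 0.0058
det = 0.9859;  x = 0.0048+-0.0141z,  y = -0.0179+0.1737z
sphere 1 gives Az²+Bz+C=0 with A=1.0304, B=0.1826, C=-0.0548;  B²−4AC=0.2591;  roots -0.3356, 0.1584;  negative root z = -0.3356
x = 0.0095, y = -0.0762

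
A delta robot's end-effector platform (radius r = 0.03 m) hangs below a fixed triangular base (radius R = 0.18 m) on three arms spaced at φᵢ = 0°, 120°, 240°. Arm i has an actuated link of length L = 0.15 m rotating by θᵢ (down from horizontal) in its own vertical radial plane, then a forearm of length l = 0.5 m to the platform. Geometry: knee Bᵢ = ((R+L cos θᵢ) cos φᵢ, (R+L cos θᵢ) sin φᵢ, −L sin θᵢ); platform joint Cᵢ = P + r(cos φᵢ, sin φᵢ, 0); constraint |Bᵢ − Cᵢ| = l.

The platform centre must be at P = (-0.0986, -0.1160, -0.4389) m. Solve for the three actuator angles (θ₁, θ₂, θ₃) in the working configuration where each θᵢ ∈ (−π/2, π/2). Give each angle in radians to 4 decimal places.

φ1=0.0° → target in arm frame (-0.0986, -0.1160)
  A cos θ + B sin θ = C:  0.2486·cos θ + -0.4389·sin θ = -0.1346
  θ1 = atan2(B,A) + arccos(C/0.5044) = 0.7856
φ2=120.0° → target in arm frame (-0.0512, 0.1434)
  e−x'=0.2012;  (l²−L²−(e−x')²−y'²−z²)/2L = -0.0872
  γ=atan2(-0.4389,0.2012)=-1.1410;  ψ=arccos(-0.1806)=1.7524;  θ2=γ+ψ≈0.6114
rotate P by −φ3: (0.1498, -0.0274, -0.4389)
  A=0.0002, B=-0.4389, C=(l²−L²−A²−y'²−z²)/(2L)=0.1137
  θ3 = atan2(B,A) + arccos(C/0.4389) = -0.2615

θ₁ = 0.7856, θ₂ = 0.6114, θ₃ = -0.2615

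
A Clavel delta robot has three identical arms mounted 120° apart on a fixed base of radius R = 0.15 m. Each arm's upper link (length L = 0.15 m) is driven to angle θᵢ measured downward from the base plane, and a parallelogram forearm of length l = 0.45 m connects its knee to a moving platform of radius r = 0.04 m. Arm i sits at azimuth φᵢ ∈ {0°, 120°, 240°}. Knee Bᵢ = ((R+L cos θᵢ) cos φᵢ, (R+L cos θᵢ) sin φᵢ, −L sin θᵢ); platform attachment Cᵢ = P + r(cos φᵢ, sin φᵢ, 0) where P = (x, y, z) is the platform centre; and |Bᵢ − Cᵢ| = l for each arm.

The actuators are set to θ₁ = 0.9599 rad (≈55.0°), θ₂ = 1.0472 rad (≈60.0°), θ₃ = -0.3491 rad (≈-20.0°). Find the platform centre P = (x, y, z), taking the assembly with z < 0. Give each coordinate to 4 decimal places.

(-0.0980, -0.2015, -0.3976)

arm 1 at φ=0.0°: e+L cos θ1 = 0.1960;  O1 = (0.1960, 0.0000, -0.1229)
φ2=120.0°: virtual centre (-0.0925, 0.1602, -0.1299), radius l
arm 3 at φ=240.0°: e+L cos θ3 = 0.2510;  O3 = (-0.1255, -0.2173, 0.0513)
subtract pairs → two planes through P
linear system: -0.5771x+0.3204y = -0.0024−-0.0141z; -0.6430x+-0.4347y = 0.0121−0.3484z
Cramer: x(z) = -0.0062+0.2309z;  y(z) = -0.0187+0.4598z
sphere 1 gives Az²+Bz+C=0 with A=1.2647, B=0.1352, C=-0.1462;  B²−4AC=0.7577;  roots -0.3976, 0.2907;  negative root z = -0.3976
x = -0.0980, y = -0.2015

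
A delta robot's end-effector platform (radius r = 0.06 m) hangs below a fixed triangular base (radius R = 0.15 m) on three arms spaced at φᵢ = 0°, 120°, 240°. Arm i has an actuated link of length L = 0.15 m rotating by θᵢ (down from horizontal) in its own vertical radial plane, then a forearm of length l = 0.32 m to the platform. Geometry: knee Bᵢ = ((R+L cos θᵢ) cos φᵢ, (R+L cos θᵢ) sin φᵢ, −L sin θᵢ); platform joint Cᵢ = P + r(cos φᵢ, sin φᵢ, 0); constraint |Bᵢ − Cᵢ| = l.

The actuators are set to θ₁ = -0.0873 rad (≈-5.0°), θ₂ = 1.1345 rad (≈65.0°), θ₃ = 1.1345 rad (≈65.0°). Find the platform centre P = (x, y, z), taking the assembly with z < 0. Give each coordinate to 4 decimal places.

S1 = (0.2394·cos0.0°, 0.2394·sin0.0°, 0.0131) = (0.2394, 0.0000, 0.0131)
S2 = (0.1534·cos120.0°, 0.1534·sin120.0°, -0.1359) = (-0.0767, 0.1328, -0.1359)
arm 3 at φ=240.0°: ρ3 = 0.1534;  S3 = (-0.0767, -0.1328, -0.1359)
subtract pairs → two planes through P
[-0.6322 0.2657 -0.2981]·P = -0.0155;  [-0.6322 -0.2657 -0.2981]·P = -0.0155
det = 0.3359;  x = 0.0245+-0.4714z,  y = 0.0000+0.0000z
into |P−S₁|² = l²: 1.2222z² + 0.1765z + -0.0560 = 0;  Δ = 0.3051;  z = -0.2982 or 0.1538 → z<0 root = -0.2982
x = 0.1651, y = 0.0000

(0.1651, 0.0000, -0.2982)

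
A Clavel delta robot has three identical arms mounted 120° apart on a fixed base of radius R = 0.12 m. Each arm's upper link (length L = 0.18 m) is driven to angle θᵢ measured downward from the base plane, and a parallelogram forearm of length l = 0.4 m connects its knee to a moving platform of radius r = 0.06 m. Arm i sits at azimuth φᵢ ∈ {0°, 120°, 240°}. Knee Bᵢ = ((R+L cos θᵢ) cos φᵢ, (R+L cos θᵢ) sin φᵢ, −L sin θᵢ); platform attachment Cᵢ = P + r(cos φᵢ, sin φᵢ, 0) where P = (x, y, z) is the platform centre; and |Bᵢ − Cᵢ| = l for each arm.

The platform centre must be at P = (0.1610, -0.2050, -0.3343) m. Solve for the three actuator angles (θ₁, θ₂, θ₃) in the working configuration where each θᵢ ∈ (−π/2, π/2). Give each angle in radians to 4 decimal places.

θ₁ = 0.0002, θ₂ = 1.3094, θ₃ = 0.2621

arm 1 (φ=0.0°): x'=0.1610, y'=-0.2050
  A=-0.1010, B=-0.3343, C=(l²−L²−A²−y'²−z²)/(2L)=-0.1011
  √(A²+B²)=0.3492;  θ1 = -1.8642+1.8644 ≈ 0.0002
φ2=120.0° → target in arm frame (-0.2580, -0.0369)
  A cos θ + B sin θ = C:  0.3180·cos θ + -0.3343·sin θ = -0.2407
  √(A²+B²)=0.4614;  θ2 = -0.8103+2.1197 ≈ 1.3094
arm 3 (φ=240.0°): x'=0.0970, y'=0.2419
  A=-0.0370, B=-0.3343, C=(l²−L²−A²−y'²−z²)/(2L)=-0.1224
  √(A²+B²)=0.3363;  θ3 = -1.6811+1.9432 ≈ 0.2621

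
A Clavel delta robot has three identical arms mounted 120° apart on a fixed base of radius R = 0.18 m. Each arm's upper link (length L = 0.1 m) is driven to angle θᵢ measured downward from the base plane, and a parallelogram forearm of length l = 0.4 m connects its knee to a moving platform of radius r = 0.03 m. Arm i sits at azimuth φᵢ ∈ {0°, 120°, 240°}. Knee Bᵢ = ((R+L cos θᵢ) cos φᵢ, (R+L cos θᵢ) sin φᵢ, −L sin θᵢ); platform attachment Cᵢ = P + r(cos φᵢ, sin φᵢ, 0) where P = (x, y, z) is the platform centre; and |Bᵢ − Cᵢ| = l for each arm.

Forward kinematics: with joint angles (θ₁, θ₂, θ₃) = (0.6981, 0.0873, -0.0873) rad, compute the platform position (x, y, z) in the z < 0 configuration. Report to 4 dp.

(-0.0705, -0.0134, -0.3318)

arm 1 at φ=0.0°: (R−r)+L cos θ1 = 0.2266;  S1 = (0.2266, 0.0000, -0.0643)
S2 = (0.2496·cos120.0°, 0.2496·sin120.0°, -0.0087) = (-0.1248, 0.2162, -0.0087)
arm 3 at φ=240.0°: (R−r)+L cos θ3 = 0.2496;  S3 = (-0.1248, -0.2162, 0.0087)
|S₂|²−|S₁|² = 0.0069;  |S₃|²−|S₁|² = 0.0069
plane₁₂: -0.7028x+0.4324y+0.1111z = 0.0069
Cramer: x(z) = -0.0098+0.1829z;  y(z) = 0.0000+0.0403z
quadratic in z: (1.0351)z²+(0.0421)z+(-0.1000)=0, √Δ=0.6447 → z ∈ {-0.3318, 0.2911}; z = -0.3318 (taking z<0)
x = -0.0705, y = -0.0134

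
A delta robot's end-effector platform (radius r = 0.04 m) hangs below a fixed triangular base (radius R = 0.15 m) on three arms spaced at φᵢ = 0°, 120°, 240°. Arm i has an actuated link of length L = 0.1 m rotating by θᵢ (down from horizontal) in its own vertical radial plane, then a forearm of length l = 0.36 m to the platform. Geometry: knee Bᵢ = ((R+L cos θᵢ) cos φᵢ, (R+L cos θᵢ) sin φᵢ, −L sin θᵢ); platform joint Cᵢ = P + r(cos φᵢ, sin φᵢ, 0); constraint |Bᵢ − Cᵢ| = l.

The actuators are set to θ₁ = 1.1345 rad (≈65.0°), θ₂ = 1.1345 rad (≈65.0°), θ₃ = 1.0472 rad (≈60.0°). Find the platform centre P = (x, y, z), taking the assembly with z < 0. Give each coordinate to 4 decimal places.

(-0.0053, -0.0092, -0.4142)

φ1=0.0°: virtual centre (0.1523, 0.0000, -0.0906), radius l
φ2=120.0°: virtual centre (-0.0761, 0.1319, -0.0906), radius l
φ3=240.0°: virtual centre (-0.0800, -0.1386, -0.0866), radius l
subtract pairs → two planes through P
plane₁₂: -0.4568x+0.2637y+0.0000z = 0.0000
Cramer: x(z) = -0.0018+0.0085z;  y(z) = -0.0031+0.0148z
into |P−centre ₁|² = l²: 1.0003z² + 0.1785z + -0.0976 = 0;  Δ = 0.4226;  z = -0.4142 or 0.2357 → z<0 root = -0.4142
x = -0.0053, y = -0.0092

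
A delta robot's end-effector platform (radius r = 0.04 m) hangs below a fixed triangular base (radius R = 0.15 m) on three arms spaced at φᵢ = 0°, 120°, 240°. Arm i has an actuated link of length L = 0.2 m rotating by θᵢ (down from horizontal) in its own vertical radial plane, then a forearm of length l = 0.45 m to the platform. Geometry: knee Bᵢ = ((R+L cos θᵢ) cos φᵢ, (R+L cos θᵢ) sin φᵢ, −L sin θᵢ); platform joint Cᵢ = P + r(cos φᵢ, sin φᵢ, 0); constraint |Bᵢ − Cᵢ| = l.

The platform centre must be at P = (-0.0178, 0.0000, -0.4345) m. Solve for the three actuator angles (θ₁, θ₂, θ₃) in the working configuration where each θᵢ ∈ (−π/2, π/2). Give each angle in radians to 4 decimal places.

θ₁ = 0.5236, θ₂ = 0.4360, θ₃ = 0.4360

rotate P by −φ1: (-0.0178, 0.0000, -0.4345)
  A=0.1278, B=-0.4345, C=(l²−L²−A²−y'²−z²)/(2L)=-0.1066
  θ1 = atan2(B,A) + arccos(C/0.4529) = 0.5236
φ2=120.0° → target in arm frame (0.0089, 0.0154)
  e−x'=0.1011;  (l²−L²−(e−x')²−y'²−z²)/2L = -0.0919
  γ=atan2(-0.4345,0.1011)=-1.3422;  ψ=arccos(-0.2059)=1.7782;  θ2=γ+ψ≈0.4360
arm 3 (φ=240.0°): x'=0.0089, y'=-0.0154
  A=0.1011, B=-0.4345, C=(l²−L²−A²−y'²−z²)/(2L)=-0.0919
  γ=atan2(-0.4345,0.1011)=-1.3422;  ψ=arccos(-0.2059)=1.7782;  θ3=γ+ψ≈0.4360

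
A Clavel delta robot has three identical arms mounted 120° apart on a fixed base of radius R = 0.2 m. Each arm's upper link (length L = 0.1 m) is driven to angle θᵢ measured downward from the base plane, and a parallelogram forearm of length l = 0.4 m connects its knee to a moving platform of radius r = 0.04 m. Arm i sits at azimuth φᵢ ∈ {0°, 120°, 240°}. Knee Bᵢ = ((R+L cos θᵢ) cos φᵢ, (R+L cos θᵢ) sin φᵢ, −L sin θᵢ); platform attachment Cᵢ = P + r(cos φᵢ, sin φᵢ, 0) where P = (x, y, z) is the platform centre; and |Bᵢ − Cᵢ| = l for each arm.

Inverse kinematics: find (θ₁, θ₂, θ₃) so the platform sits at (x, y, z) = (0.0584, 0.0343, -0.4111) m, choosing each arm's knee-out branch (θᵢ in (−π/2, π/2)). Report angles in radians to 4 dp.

θ₁ = 0.6107, θ₂ = 0.9596, θ₃ = 1.3083

arm 1 (φ=0.0°): x'=0.0584, y'=0.0343
  A=0.1016, B=-0.4111, C=(l²−L²−A²−y'²−z²)/(2L)=-0.1525
  √(A²+B²)=0.4235;  θ1 = -1.3285+1.9392 ≈ 0.6107
φ2=120.0° → target in arm frame (0.0005, -0.0677)
  A cos θ + B sin θ = C:  0.1595·cos θ + -0.4111·sin θ = -0.2451
  √(A²+B²)=0.4410;  θ2 = -1.2007+2.1603 ≈ 0.9596
φ3=240.0° → target in arm frame (-0.0589, 0.0334)
  e−x'=0.2189;  (l²−L²−(e−x')²−y'²−z²)/2L = -0.3402
  γ=atan2(-0.4111,0.2189)=-1.0815;  ψ=arccos(-0.7304)=2.3898;  θ3=γ+ψ≈1.3083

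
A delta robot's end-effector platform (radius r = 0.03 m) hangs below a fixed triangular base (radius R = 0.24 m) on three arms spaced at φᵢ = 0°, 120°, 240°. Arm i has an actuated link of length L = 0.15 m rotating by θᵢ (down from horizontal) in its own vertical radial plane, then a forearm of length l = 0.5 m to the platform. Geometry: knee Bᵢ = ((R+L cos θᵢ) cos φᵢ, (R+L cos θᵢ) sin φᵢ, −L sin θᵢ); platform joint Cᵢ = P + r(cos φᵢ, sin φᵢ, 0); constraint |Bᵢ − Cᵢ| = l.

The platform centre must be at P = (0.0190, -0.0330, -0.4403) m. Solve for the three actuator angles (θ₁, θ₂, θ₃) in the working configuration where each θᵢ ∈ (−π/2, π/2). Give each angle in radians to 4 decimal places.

arm 1 (φ=0.0°): x'=0.0190, y'=-0.0330
  A cos θ + B sin θ = C:  0.1910·cos θ + -0.4403·sin θ = -0.0131
  θ1 = atan2(B,A) + arccos(C/0.4799) = 0.4366
rotate P by −φ2: (-0.0381, 0.0000, -0.4403)
  e−x'=0.2481;  (l²−L²−(e−x')²−y'²−z²)/2L = -0.0930
  θ2 = atan2(B,A) + arccos(C/0.5054) = 0.6982
rotate P by −φ3: (0.0191, 0.0330, -0.4403)
  A cos θ + B sin θ = C:  0.1909·cos θ + -0.4403·sin θ = -0.0130
  √(A²+B²)=0.4799;  θ3 = -1.1617+1.5979 ≈ 0.4362

θ₁ = 0.4366, θ₂ = 0.6982, θ₃ = 0.4362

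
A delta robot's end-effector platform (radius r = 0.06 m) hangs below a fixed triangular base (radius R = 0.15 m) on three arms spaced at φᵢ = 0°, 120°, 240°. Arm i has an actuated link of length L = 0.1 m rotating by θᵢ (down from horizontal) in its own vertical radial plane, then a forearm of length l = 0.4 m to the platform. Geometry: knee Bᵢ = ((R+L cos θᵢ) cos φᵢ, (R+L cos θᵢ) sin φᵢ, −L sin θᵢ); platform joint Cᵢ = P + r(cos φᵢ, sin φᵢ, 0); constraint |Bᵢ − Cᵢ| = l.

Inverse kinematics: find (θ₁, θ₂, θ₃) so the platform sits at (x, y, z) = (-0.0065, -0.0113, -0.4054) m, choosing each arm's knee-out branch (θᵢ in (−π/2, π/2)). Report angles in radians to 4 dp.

arm 1 (φ=0.0°): x'=-0.0065, y'=-0.0113
  A=0.0965, B=-0.4054, C=(l²−L²−A²−y'²−z²)/(2L)=-0.1189
  √(A²+B²)=0.4167;  θ1 = -1.3371+1.8602 ≈ 0.5231
rotate P by −φ2: (-0.0065, 0.0113, -0.4054)
  A cos θ + B sin θ = C:  0.0965·cos θ + -0.4054·sin θ = -0.1190
  √(A²+B²)=0.4167;  θ2 = -1.3370+1.8603 ≈ 0.5233
arm 3 (φ=240.0°): x'=0.0130, y'=0.0000
  e−x'=0.0770;  (l²−L²−(e−x')²−y'²−z²)/2L = -0.1014
  √(A²+B²)=0.4126;  θ3 = -1.3832+1.8190 ≈ 0.4358

θ₁ = 0.5231, θ₂ = 0.5233, θ₃ = 0.4358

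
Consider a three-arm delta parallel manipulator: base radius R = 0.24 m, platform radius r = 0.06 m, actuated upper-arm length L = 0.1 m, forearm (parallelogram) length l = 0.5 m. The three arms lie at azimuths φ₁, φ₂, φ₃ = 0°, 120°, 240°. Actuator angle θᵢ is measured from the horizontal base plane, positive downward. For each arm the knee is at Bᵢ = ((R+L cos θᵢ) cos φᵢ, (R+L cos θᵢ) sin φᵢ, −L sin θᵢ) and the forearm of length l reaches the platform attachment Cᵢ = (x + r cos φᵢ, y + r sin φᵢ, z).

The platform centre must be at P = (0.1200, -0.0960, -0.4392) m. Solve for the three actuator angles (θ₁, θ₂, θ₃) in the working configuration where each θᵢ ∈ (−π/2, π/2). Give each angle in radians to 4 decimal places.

arm 1 (φ=0.0°): x'=0.1200, y'=-0.0960
  A=0.0600, B=-0.4392, C=(l²−L²−A²−y'²−z²)/(2L)=0.1714
  θ1 = atan2(B,A) + arccos(C/0.4433) = -0.2613
rotate P by −φ2: (-0.1431, -0.0559, -0.4392)
  A=0.3231, B=-0.4392, C=(l²−L²−A²−y'²−z²)/(2L)=-0.3022
  √(A²+B²)=0.5453;  θ2 = -0.9365+2.1583 ≈ 1.2218
φ3=240.0° → target in arm frame (0.0231, 0.1519)
  A=0.1569, B=-0.4392, C=(l²−L²−A²−y'²−z²)/(2L)=-0.0029
  θ3 = atan2(B,A) + arccos(C/0.4664) = 0.3493

θ₁ = -0.2613, θ₂ = 1.2218, θ₃ = 0.3493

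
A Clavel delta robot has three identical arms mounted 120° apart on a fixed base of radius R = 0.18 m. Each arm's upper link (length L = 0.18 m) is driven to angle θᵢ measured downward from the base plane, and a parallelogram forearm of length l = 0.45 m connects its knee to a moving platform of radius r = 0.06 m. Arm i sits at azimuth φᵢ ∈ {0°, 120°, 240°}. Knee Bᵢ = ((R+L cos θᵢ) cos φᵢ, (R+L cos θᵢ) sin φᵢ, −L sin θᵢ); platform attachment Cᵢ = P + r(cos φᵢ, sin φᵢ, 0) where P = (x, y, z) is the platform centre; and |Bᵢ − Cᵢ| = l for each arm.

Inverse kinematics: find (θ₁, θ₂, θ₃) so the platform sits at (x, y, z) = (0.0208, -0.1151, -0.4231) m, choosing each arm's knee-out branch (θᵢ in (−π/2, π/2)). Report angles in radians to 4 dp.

arm 1 (φ=0.0°): x'=0.0208, y'=-0.1151
  e−x'=0.0992;  (l²−L²−(e−x')²−y'²−z²)/2L = -0.0889
  √(A²+B²)=0.4346;  θ1 = -1.3405+1.7768 ≈ 0.4363
φ2=120.0° → target in arm frame (-0.1101, 0.0395)
  A cos θ + B sin θ = C:  0.2301·cos θ + -0.4231·sin θ = -0.1761
  √(A²+B²)=0.4816;  θ2 = -1.0727+1.9452 ≈ 0.8725
φ3=240.0° → target in arm frame (0.0893, 0.0756)
  e−x'=0.0307;  (l²−L²−(e−x')²−y'²−z²)/2L = -0.0432
  θ3 = atan2(B,A) + arccos(C/0.4242) = 0.1746

θ₁ = 0.4363, θ₂ = 0.8725, θ₃ = 0.1746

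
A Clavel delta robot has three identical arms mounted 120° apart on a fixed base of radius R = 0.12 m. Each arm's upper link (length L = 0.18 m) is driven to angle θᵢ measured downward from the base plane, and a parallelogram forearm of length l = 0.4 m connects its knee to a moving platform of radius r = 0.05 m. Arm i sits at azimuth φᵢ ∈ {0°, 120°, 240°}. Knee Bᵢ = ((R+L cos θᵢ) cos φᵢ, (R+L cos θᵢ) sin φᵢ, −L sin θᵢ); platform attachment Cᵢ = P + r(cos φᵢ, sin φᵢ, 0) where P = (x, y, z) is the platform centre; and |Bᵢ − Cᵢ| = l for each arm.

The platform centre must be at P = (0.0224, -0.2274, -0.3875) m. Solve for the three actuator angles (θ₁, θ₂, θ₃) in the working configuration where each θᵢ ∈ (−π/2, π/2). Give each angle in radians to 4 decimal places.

φ1=0.0° → target in arm frame (0.0224, -0.2274)
  A cos θ + B sin θ = C:  0.0476·cos θ + -0.3875·sin θ = -0.2126
  √(A²+B²)=0.3904;  θ1 = -1.4486+2.1466 ≈ 0.6981
φ2=120.0° → target in arm frame (-0.2081, 0.0943)
  e−x'=0.2781;  (l²−L²−(e−x')²−y'²−z²)/2L = -0.3022
  √(A²+B²)=0.4770;  θ2 = -0.9482+2.2571 ≈ 1.3088
φ3=240.0° → target in arm frame (0.1857, 0.1331)
  A cos θ + B sin θ = C:  -0.1157·cos θ + -0.3875·sin θ = -0.1491
  √(A²+B²)=0.4044;  θ3 = -1.8610+1.9483 ≈ 0.0873

θ₁ = 0.6981, θ₂ = 1.3088, θ₃ = 0.0873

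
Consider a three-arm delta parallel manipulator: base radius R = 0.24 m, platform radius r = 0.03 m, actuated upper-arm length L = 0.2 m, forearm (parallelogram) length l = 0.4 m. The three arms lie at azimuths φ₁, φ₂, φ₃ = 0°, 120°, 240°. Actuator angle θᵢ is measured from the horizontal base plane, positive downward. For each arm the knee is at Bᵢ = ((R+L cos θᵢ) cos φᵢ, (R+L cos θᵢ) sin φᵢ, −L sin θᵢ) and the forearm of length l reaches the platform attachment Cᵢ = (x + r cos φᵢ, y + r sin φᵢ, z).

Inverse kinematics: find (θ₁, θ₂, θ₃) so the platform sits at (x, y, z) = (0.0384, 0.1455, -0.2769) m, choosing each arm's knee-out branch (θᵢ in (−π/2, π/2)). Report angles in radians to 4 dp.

rotate P by −φ1: (0.0384, 0.1455, -0.2769)
  A cos θ + B sin θ = C:  0.1716·cos θ + -0.2769·sin θ = -0.0182
  √(A²+B²)=0.3258;  θ1 = -1.0160+1.6268 ≈ 0.6108
rotate P by −φ2: (0.1068, -0.1060, -0.2769)
  A=0.1032, B=-0.2769, C=(l²−L²−A²−y'²−z²)/(2L)=0.0536
  γ=atan2(-0.2769,0.1032)=-1.2141;  ψ=arccos(0.1814)=1.3884;  θ2=γ+ψ≈0.1743
rotate P by −φ3: (-0.1452, -0.0395, -0.2769)
  e−x'=0.3552;  (l²−L²−(e−x')²−y'²−z²)/2L = -0.2110
  θ3 = atan2(B,A) + arccos(C/0.4504) = 1.3963

θ₁ = 0.6108, θ₂ = 0.1743, θ₃ = 1.3963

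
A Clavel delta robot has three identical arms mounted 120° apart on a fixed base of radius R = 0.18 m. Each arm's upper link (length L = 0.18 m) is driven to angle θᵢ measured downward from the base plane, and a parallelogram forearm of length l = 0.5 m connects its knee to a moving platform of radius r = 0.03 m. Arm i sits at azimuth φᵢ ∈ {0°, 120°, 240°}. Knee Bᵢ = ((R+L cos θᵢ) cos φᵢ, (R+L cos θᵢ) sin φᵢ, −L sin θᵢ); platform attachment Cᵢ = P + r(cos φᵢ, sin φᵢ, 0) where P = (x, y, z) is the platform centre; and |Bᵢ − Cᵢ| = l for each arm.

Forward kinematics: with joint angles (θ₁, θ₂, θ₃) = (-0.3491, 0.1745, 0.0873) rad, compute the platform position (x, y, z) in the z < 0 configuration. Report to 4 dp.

arm 1 at φ=0.0°: e+L cos θ1 = 0.3191;  O1 = (0.3191, 0.0000, 0.0616)
O2 = (0.3273·cos120.0°, 0.3273·sin120.0°, -0.0313) = (-0.1636, 0.2834, -0.0313)
O3 = (0.3293·cos240.0°, 0.3293·sin240.0°, -0.0157) = (-0.1647, -0.2852, -0.0157)
subtract pairs → two planes through P
[-0.9656 0.5668 -0.1856]·P = 0.0024;  [-0.9676 -0.5704 -0.1545]·P = 0.0031
Cramer: x(z) = -0.0028-0.1760z;  y(z) = -0.0005+0.0277z
quadratic in z: (1.0317)z²+(-0.0098)z+(-0.1425)=0, √Δ=0.7670 → z ∈ {-0.3670, 0.3765}; z = -0.3670 (taking z<0)
x = 0.0618, y = -0.0107

(0.0618, -0.0107, -0.3670)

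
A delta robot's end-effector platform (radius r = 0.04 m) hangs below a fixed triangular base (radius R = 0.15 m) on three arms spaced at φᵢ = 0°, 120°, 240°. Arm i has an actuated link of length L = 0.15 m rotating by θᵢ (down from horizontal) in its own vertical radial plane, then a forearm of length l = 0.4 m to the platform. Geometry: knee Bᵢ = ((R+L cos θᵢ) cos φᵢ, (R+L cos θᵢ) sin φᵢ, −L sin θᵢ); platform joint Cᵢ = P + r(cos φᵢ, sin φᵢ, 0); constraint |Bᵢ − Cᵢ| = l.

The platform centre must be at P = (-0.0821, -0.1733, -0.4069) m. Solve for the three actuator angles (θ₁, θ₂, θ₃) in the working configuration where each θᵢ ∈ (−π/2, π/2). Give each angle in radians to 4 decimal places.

θ₁ = 1.2218, θ₂ = 1.3093, θ₃ = 0.0873

arm 1 (φ=0.0°): x'=-0.0821, y'=-0.1733
  A=0.1921, B=-0.4069, C=(l²−L²−A²−y'²−z²)/(2L)=-0.3167
  θ1 = atan2(B,A) + arccos(C/0.4500) = 1.2218
φ2=120.0° → target in arm frame (-0.1090, 0.1578)
  A=0.2190, B=-0.4069, C=(l²−L²−A²−y'²−z²)/(2L)=-0.3364
  √(A²+B²)=0.4621;  θ2 = -1.0770+2.3862 ≈ 1.3093
rotate P by −φ3: (0.1911, 0.0155, -0.4069)
  e−x'=-0.0811;  (l²−L²−(e−x')²−y'²−z²)/2L = -0.1163
  γ=atan2(-0.4069,-0.0811)=-1.7676;  ψ=arccos(-0.2803)=1.8549;  θ3=γ+ψ≈0.0873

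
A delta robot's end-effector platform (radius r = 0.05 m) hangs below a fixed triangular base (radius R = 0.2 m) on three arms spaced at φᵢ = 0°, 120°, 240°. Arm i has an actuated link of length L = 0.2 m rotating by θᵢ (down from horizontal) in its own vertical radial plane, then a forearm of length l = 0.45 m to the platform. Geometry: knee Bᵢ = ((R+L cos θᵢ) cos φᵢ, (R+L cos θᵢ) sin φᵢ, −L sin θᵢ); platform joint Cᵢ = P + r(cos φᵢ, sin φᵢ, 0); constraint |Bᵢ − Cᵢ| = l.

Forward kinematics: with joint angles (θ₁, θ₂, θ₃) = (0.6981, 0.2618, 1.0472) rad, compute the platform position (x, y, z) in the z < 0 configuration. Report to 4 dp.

arm 1 at φ=0.0°: (R−r)+L cos θ1 = 0.3032;  O1 = (0.3032, 0.0000, -0.1286)
φ2=120.0°: virtual centre (-0.1716, 0.2972, -0.0518), radius l
φ3=240.0°: virtual centre (-0.1250, -0.2165, -0.1732), radius l
subtract pairs → two planes through P
plane₁₂: -0.9496x+0.5944y+0.1536z = 0.0120
Cramer: x(z) = 0.0047+0.0146z;  y(z) = 0.0276-0.2351z
quadratic in z: (1.0555)z²+(0.2354)z+(-0.0961)=0, √Δ=0.6790 → z ∈ {-0.4332, 0.2101}; z = -0.4332 (taking z<0)
x = -0.0016, y = 0.1295

(-0.0016, 0.1295, -0.4332)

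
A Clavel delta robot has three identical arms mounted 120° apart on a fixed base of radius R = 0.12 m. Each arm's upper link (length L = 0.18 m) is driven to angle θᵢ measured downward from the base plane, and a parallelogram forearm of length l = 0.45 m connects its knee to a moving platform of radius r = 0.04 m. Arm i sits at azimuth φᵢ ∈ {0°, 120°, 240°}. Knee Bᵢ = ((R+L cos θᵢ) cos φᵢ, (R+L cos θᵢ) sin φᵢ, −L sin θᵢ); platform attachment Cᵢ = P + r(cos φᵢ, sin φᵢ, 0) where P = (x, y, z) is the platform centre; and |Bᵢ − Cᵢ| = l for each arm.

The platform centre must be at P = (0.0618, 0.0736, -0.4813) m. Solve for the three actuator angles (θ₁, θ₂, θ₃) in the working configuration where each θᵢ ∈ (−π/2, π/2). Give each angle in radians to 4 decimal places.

φ1=0.0° → target in arm frame (0.0618, 0.0736)
  A=0.0182, B=-0.4813, C=(l²−L²−A²−y'²−z²)/(2L)=-0.1869
  θ1 = atan2(B,A) + arccos(C/0.4816) = 0.4364
φ2=120.0° → target in arm frame (0.0328, -0.0903)
  A=0.0472, B=-0.4813, C=(l²−L²−A²−y'²−z²)/(2L)=-0.1998
  √(A²+B²)=0.4836;  θ2 = -1.4731+1.9967 ≈ 0.5236
φ3=240.0° → target in arm frame (-0.0946, 0.0167)
  e−x'=0.1746;  (l²−L²−(e−x')²−y'²−z²)/2L = -0.2565
  γ=atan2(-0.4813,0.1746)=-1.2227;  ψ=arccos(-0.5009)=2.0954;  θ3=γ+ψ≈0.8727

θ₁ = 0.4364, θ₂ = 0.5236, θ₃ = 0.8727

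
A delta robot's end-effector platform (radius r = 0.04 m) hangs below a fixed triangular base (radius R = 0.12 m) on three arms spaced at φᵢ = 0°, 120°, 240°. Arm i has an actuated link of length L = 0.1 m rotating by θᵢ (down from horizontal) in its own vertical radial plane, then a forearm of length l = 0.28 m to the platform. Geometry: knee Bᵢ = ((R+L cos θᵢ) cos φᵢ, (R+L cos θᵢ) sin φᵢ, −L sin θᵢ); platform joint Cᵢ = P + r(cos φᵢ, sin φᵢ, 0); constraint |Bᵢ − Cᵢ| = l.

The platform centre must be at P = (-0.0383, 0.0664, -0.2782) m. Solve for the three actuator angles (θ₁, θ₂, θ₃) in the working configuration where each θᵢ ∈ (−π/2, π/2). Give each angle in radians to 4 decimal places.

arm 1 (φ=0.0°): x'=-0.0383, y'=0.0664
  A=0.1183, B=-0.2782, C=(l²−L²−A²−y'²−z²)/(2L)=-0.1370
  √(A²+B²)=0.3023;  θ1 = -1.1687+2.0411 ≈ 0.8724
φ2=120.0° → target in arm frame (0.0767, 0.0000)
  e−x'=0.0033;  (l²−L²−(e−x')²−y'²−z²)/2L = -0.0450
  θ2 = atan2(B,A) + arccos(C/0.2782) = 0.1746
arm 3 (φ=240.0°): x'=-0.0384, y'=-0.0664
  A=0.1184, B=-0.2782, C=(l²−L²−A²−y'²−z²)/(2L)=-0.1370
  √(A²+B²)=0.3023;  θ3 = -1.1686+2.0412 ≈ 0.8727

θ₁ = 0.8724, θ₂ = 0.1746, θ₃ = 0.8727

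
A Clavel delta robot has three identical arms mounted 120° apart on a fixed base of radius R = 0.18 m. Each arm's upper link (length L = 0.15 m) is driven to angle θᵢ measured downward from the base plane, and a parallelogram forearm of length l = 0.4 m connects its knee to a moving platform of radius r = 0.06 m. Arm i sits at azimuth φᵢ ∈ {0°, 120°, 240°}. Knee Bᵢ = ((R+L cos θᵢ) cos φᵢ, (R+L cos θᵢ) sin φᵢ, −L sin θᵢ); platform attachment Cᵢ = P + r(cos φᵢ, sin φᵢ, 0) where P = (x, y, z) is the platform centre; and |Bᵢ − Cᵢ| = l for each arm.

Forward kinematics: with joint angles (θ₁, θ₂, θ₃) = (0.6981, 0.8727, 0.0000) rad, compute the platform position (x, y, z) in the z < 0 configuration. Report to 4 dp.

arm 1 at φ=0.0°: ρ1 = 0.2349;  O1 = (0.2349, 0.0000, -0.0964)
O2 = (0.2164·cos120.0°, 0.2164·sin120.0°, -0.1149) = (-0.1082, 0.1874, -0.1149)
O3 = (0.2700·cos240.0°, 0.2700·sin240.0°, 0.0000) = (-0.1350, -0.2338, 0.0000)
|O₂|²−|O₁|² = -0.0044;  |O₃|²−|O₁|² = 0.0084
linear system: -0.6862x+0.3748y = -0.0044−-0.0370z; -0.7398x+-0.4677y = 0.0084−0.1928z
Cramer: x(z) = -0.0018+0.0919z;  y(z) = -0.0152+0.2669z
sphere 1 gives Az²+Bz+C=0 with A=1.0797, B=0.1412, C=-0.0944;  B²−4AC=0.4278;  roots -0.3683, 0.2375;  negative root z = -0.3683
x = -0.0357, y = -0.1135

(-0.0357, -0.1135, -0.3683)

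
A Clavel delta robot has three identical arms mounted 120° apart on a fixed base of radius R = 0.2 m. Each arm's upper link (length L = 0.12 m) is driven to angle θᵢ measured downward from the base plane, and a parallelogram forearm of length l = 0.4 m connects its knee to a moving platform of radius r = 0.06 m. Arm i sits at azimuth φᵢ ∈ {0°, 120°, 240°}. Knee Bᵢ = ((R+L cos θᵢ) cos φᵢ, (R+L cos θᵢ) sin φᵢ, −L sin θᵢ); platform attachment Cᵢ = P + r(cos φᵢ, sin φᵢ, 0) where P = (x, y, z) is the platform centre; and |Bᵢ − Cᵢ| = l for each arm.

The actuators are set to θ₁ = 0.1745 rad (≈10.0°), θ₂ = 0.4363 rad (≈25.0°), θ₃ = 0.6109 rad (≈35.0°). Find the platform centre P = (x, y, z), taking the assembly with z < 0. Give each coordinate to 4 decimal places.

(0.0422, 0.0193, -0.3570)

O1 = (0.2582·cos0.0°, 0.2582·sin0.0°, -0.0208) = (0.2582, 0.0000, -0.0208)
arm 2 at φ=120.0°: ρ2 = 0.2488;  O2 = (-0.1244, 0.2154, -0.0507)
O3 = (0.2383·cos240.0°, 0.2383·sin240.0°, -0.0688) = (-0.1191, -0.2064, -0.0688)
eliminate P² terms by subtracting sphere 1 from 2 and 3
[-0.7651 0.4309 -0.0598]·P = -0.0026;  [-0.7547 -0.4127 -0.0960]·P = -0.0056
Cramer: x(z) = 0.0054-0.1030z;  y(z) = 0.0035-0.0442z
sphere 1 gives Az²+Bz+C=0 with A=1.0126, B=0.0934, C=-0.0957;  B²−4AC=0.3962;  roots -0.3570, 0.2647;  negative root z = -0.3570
x = 0.0422, y = 0.0193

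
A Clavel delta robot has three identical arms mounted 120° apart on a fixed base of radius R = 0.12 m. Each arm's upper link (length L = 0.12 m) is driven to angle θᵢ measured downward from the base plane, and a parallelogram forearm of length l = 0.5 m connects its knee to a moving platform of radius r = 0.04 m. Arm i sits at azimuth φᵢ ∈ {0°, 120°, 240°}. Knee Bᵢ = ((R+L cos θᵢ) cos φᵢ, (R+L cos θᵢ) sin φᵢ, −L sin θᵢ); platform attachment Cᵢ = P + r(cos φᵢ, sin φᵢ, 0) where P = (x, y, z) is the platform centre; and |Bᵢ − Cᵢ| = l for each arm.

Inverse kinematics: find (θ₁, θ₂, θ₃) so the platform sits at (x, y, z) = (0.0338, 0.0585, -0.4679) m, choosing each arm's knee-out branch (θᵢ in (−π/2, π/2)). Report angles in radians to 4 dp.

arm 1 (φ=0.0°): x'=0.0338, y'=0.0585
  A=0.0462, B=-0.4679, C=(l²−L²−A²−y'²−z²)/(2L)=0.0463
  θ1 = atan2(B,A) + arccos(C/0.4702) = -0.0002
rotate P by −φ2: (0.0338, -0.0585, -0.4679)
  A=0.0462, B=-0.4679, C=(l²−L²−A²−y'²−z²)/(2L)=0.0463
  γ=atan2(-0.4679,0.0462)=-1.4723;  ψ=arccos(0.0984)=1.4722;  θ2=γ+ψ≈-0.0001
rotate P by −φ3: (-0.0676, 0.0000, -0.4679)
  A=0.1476, B=-0.4679, C=(l²−L²−A²−y'²−z²)/(2L)=-0.0213
  θ3 = atan2(B,A) + arccos(C/0.4906) = 0.3489

θ₁ = -0.0002, θ₂ = -0.0001, θ₃ = 0.3489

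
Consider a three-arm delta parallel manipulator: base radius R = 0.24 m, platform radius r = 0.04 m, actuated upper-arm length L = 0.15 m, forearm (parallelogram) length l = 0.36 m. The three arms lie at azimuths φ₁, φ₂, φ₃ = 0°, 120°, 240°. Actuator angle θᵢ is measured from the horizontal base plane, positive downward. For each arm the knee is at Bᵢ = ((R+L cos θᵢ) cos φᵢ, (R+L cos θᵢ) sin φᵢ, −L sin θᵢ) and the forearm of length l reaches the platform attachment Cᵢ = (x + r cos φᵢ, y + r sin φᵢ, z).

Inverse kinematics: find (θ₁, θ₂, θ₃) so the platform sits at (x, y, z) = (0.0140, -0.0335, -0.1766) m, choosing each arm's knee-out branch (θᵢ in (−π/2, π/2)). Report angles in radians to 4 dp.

φ1=0.0° → target in arm frame (0.0140, -0.0335)
  A cos θ + B sin θ = C:  0.1860·cos θ + -0.1766·sin θ = 0.1340
  γ=atan2(-0.1766,0.1860)=-0.7595;  ψ=arccos(0.5224)=1.0212;  θ1=γ+ψ≈0.2617
arm 2 (φ=120.0°): x'=-0.0360, y'=0.0046
  A cos θ + B sin θ = C:  0.2360·cos θ + -0.1766·sin θ = 0.0673
  √(A²+B²)=0.2948;  θ2 = -0.6424+1.3405 ≈ 0.6981
rotate P by −φ3: (0.0220, 0.0289, -0.1766)
  e−x'=0.1780;  (l²−L²−(e−x')²−y'²−z²)/2L = 0.1447
  √(A²+B²)=0.2507;  θ3 = -0.7815+0.9558 ≈ 0.1743

θ₁ = 0.2617, θ₂ = 0.6981, θ₃ = 0.1743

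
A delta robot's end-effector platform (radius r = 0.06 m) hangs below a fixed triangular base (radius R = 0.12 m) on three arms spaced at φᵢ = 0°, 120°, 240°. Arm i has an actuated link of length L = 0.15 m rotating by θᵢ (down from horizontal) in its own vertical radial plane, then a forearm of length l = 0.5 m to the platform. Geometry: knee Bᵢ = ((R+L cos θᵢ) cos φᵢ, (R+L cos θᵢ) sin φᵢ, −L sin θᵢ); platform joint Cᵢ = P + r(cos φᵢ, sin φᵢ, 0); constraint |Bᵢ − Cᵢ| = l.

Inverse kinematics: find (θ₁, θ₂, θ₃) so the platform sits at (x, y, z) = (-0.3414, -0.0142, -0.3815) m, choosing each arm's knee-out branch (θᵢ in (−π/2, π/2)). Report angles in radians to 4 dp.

rotate P by −φ1: (-0.3414, -0.0142, -0.3815)
  A cos θ + B sin θ = C:  0.4014·cos θ + -0.3815·sin θ = -0.2646
  γ=atan2(-0.3815,0.4014)=-0.7600;  ψ=arccos(-0.4777)=2.0689;  θ1=γ+ψ≈1.3089
arm 2 (φ=120.0°): x'=0.1584, y'=0.3028
  e−x'=-0.0984;  (l²−L²−(e−x')²−y'²−z²)/2L = -0.0646
  √(A²+B²)=0.3940;  θ2 = -1.8232+1.7356 ≈ -0.0876
arm 3 (φ=240.0°): x'=0.1830, y'=-0.2886
  e−x'=-0.1230;  (l²−L²−(e−x')²−y'²−z²)/2L = -0.0548
  θ3 = atan2(B,A) + arccos(C/0.4008) = -0.1748

θ₁ = 1.3089, θ₂ = -0.0876, θ₃ = -0.1748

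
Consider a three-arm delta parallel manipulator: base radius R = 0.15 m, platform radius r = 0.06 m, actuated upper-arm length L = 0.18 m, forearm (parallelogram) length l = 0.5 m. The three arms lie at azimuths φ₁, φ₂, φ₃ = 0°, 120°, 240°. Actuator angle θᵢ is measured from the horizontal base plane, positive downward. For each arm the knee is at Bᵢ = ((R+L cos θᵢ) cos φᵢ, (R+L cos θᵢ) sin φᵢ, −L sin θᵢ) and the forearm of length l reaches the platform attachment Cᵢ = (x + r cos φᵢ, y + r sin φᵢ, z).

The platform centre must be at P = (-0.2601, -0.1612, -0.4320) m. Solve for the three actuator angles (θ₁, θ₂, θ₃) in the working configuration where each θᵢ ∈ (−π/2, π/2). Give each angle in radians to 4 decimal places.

θ₁ = 1.3089, θ₂ = 0.6979, θ₃ = -0.2618

φ1=0.0° → target in arm frame (-0.2601, -0.1612)
  A cos θ + B sin θ = C:  0.3501·cos θ + -0.4320·sin θ = -0.3266
  θ1 = atan2(B,A) + arccos(C/0.5561) = 1.3089
arm 2 (φ=120.0°): x'=-0.0096, y'=0.3059
  A=0.0996, B=-0.4320, C=(l²−L²−A²−y'²−z²)/(2L)=-0.2013
  θ2 = atan2(B,A) + arccos(C/0.4433) = 0.6979
arm 3 (φ=240.0°): x'=0.2697, y'=-0.1447
  A=-0.1797, B=-0.4320, C=(l²−L²−A²−y'²−z²)/(2L)=-0.0617
  √(A²+B²)=0.4679;  θ3 = -1.9649+1.7031 ≈ -0.2618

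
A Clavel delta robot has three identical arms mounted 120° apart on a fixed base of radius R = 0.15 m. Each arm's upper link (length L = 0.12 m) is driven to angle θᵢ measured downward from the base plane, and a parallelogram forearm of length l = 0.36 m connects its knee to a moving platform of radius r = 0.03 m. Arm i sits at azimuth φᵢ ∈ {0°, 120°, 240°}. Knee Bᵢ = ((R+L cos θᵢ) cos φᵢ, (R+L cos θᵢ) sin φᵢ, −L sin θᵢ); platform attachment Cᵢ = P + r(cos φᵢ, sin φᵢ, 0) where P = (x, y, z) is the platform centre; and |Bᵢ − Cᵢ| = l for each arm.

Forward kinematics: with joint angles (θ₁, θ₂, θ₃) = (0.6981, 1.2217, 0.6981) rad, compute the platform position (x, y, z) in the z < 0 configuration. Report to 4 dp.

arm 1 at φ=0.0°: (R−r)+L cos θ1 = 0.2119;  O1 = (0.2119, 0.0000, -0.0771)
arm 2 at φ=120.0°: (R−r)+L cos θ2 = 0.1610;  O2 = (-0.0805, 0.1395, -0.1128)
O3 = (0.2119·cos240.0°, 0.2119·sin240.0°, -0.0771) = (-0.1060, -0.1835, -0.0771)
eliminate P² terms by subtracting sphere 1 from 2 and 3
plane₁₂: -0.5849x+0.2789y+-0.0713z = -0.0122
Cramer: x(z) = 0.0114-0.0667z;  y(z) = -0.0198+0.1156z
into |P−O₁|² = l²: 1.0178z² + 0.1764z + -0.0831 = 0;  Δ = 0.3693;  z = -0.3852 or 0.2119 → z<0 root = -0.3852
x = 0.0371, y = -0.0643

(0.0371, -0.0643, -0.3852)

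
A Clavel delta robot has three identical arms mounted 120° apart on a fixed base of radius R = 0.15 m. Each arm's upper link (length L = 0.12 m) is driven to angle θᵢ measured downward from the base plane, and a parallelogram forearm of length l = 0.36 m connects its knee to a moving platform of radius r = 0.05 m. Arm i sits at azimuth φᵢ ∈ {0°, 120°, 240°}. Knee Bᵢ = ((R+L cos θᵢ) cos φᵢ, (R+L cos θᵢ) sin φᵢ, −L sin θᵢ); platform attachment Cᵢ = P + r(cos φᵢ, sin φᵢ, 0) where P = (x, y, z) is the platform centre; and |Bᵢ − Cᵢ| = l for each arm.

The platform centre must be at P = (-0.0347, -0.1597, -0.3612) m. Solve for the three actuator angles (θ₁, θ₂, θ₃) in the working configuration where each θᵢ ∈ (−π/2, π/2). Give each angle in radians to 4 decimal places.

arm 1 (φ=0.0°): x'=-0.0347, y'=-0.1597
  A cos θ + B sin θ = C:  0.1347·cos θ + -0.3612·sin θ = -0.2455
  √(A²+B²)=0.3855;  θ1 = -1.2138+2.2611 ≈ 1.0472
rotate P by −φ2: (-0.1210, 0.1099, -0.3612)
  A=0.2210, B=-0.3612, C=(l²−L²−A²−y'²−z²)/(2L)=-0.3174
  √(A²+B²)=0.4234;  θ2 = -1.0218+2.4181 ≈ 1.3963
arm 3 (φ=240.0°): x'=0.1557, y'=0.0498
  A=-0.0557, B=-0.3612, C=(l²−L²−A²−y'²−z²)/(2L)=-0.0868
  θ3 = atan2(B,A) + arccos(C/0.3655) = 0.0870

θ₁ = 1.0472, θ₂ = 1.3963, θ₃ = 0.0870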